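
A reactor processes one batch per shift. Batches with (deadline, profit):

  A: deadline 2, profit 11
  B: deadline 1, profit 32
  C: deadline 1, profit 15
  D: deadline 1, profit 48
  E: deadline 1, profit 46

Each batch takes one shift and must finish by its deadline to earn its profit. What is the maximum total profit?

Profit order: D=48 E=46 B=32 C=15 A=11
Assign: D→slot 1, E skipped, B skipped, C skipped, A→slot 2.
Slots: [1:D] [2:A]
Profit = 48 + 11 = 59

59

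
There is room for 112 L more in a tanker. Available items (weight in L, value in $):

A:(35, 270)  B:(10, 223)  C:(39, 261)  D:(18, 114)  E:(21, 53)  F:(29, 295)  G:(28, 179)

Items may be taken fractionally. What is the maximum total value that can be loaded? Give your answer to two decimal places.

Sort by value per unit weight and fill in that order.
Ratios (sorted): B 22.30, F 10.17, A 7.71, C 6.69, G 6.39, D 6.33, E 2.52
take B (10 @ 223); take F (29 @ 295); take A (35 @ 270); take 38/39 of C → 254.31. Capacity used 112/112.
Total value = 1042.31

1042.31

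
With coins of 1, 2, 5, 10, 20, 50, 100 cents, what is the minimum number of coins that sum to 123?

4

Use the largest denomination that fits, subtract, and repeat.
123 = 1×100 + 1×20 + 1×2 + 1×1
Total coins = 1 + 1 + 1 + 1 = 4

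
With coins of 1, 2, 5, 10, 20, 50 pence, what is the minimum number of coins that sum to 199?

8

Use the largest denomination that fits, subtract, and repeat.
199 − 3×50→49 − 2×20→9 − 1×5→4 − 2×2→0
Total coins = 3 + 2 + 1 + 2 = 8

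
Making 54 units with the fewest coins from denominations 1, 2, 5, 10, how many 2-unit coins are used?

2

Greedy: take as many of the largest coin as possible, then repeat with the remainder.
54 = 5×10 + 2×2
Count of 2: 2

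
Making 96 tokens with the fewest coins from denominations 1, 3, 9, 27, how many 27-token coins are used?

Use the largest denomination that fits, subtract, and repeat.
96 = 3×27 + 1×9 + 2×3
Count of 27: 3

3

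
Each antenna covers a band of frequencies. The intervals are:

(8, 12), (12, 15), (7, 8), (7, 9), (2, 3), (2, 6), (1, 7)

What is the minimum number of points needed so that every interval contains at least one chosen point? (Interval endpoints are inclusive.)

By right end: [2,3]  [2,6]  [1,7]  [7,8]  [7,9]  [8,12]  [12,15]
[2,3] uncovered → point at 3; [7,8] uncovered → point at 8; [12,15] uncovered → point at 15.
Points: 3, 8, 15 (3 total).

3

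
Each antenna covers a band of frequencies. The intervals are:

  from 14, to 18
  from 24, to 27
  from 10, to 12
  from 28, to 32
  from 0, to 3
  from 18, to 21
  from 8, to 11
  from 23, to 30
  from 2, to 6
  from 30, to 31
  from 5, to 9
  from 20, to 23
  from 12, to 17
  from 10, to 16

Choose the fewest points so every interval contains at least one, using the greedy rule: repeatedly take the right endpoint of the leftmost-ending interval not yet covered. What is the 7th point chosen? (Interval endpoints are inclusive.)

By right end: [0,3]  [2,6]  [5,9]  [8,11]  [10,12]  [10,16]  [12,17]  [14,18]  [18,21]  [20,23]  [24,27]  [23,30]  [30,31]  [28,32]
[0,3] uncovered → point at 3; [5,9] uncovered → point at 9; [10,12] uncovered → point at 12; [14,18] uncovered → point at 18; [20,23] uncovered → point at 23; [24,27] uncovered → point at 27; [30,31] uncovered → point at 31.
Points: 3, 9, 12, 18, 23, 27, 31 (7 total).

31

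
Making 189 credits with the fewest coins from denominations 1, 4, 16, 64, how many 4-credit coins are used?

3

Use the largest denomination that fits, subtract, and repeat.
189 = 2×64 + 3×16 + 3×4 + 1×1
Count of 4: 3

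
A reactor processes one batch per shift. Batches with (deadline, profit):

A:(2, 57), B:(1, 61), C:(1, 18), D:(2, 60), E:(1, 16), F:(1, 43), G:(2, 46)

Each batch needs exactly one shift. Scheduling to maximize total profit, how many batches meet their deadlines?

2

Take jobs in profit order; each goes to the latest open slot no later than its deadline.
Profit order: B=61 D=60 A=57 G=46 F=43 C=18 E=16
Assign: B→slot 1, D→slot 2, A skipped, G skipped, F skipped, C skipped, E skipped.
Slots: [1:B] [2:D]
2 of 7 scheduled.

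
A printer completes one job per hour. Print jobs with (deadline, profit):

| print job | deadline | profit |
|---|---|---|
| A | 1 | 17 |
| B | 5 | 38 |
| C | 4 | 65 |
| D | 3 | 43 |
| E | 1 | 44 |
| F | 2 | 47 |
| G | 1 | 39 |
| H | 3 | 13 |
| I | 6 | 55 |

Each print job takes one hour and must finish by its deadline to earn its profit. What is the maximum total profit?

292

Take jobs in profit order; each goes to the latest open slot no later than its deadline.
Profit order: C=65 I=55 F=47 E=44 D=43 G=39 B=38 A=17 H=13
Assign: C→slot 4, I→slot 6, F→slot 2, E→slot 1, D→slot 3, G skipped, B→slot 5, A skipped, H skipped.
Slots: [1:E] [2:F] [3:D] [4:C] [5:B] [6:I]
Profit = 44 + 47 + 43 + 65 + 38 + 55 = 292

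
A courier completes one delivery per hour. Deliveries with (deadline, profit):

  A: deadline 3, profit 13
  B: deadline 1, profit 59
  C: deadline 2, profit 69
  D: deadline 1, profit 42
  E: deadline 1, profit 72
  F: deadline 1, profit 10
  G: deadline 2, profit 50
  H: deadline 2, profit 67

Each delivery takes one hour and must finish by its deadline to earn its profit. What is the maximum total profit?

Sort by profit descending; place each in the latest free slot ≤ its deadline.
Profit order: E=72 C=69 H=67 B=59 G=50 D=42 A=13 F=10
Assign: E→slot 1, C→slot 2, H skipped, B skipped, G skipped, D skipped, A→slot 3, F skipped.
Slots: [1:E] [2:C] [3:A]
Profit = 72 + 69 + 13 = 154

154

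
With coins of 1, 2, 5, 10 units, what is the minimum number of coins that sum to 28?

5

Greedy: take as many of the largest coin as possible, then repeat with the remainder.
28 = 2×10 + 1×5 + 1×2 + 1×1
Total coins = 2 + 1 + 1 + 1 = 5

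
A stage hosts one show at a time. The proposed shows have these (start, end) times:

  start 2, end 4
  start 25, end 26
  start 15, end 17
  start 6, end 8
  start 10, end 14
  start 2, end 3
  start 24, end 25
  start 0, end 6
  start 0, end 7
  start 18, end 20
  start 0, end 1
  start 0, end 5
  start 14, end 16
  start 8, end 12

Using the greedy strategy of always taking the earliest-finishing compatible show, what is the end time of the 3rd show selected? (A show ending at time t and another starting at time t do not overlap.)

8

Order by finish time; keep every interval that doesn't clash with the previous kept one.
Sorted by end: (0,1)  (2,3)  (2,4)  (0,5)  (0,6)  (0,7)  (6,8)  (8,12)  (10,14)  (14,16)  (15,17)  (18,20)  (24,25)  (25,26)
take (0,1); take (2,3); take (6,8); take (8,12); take (14,16); skip (15,17); take (18,20); take (24,25); take (25,26).
Selected: (0,1) (2,3) (6,8) (8,12) (14,16) (18,20) (24,25) (25,26)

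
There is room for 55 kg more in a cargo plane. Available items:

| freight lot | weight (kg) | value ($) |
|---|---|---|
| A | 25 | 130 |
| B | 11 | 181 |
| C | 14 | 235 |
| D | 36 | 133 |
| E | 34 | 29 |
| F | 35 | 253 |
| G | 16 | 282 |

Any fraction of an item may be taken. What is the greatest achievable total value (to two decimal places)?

Order: G (282/16=17.62) > C (235/14=16.79) > B (181/11=16.45) > F (253/35=7.23) > A (130/25=5.20) > D (133/36=3.69) > E (29/34=0.85)
Fill: take G (16 @ 282) → take C (14 @ 235) → take B (11 @ 181) → take 14/35 of F → 101.20; 55/55 used.
Total value = 799.20

799.20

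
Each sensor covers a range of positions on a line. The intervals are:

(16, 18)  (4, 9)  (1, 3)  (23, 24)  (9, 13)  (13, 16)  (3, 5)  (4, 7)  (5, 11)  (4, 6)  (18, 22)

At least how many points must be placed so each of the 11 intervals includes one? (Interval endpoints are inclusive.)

5

Sort by right endpoint; whenever an interval is uncovered, place a point at its right end.
Sorted: [1,3] [3,5] [4,6] [4,7] [4,9] [5,11] [9,13] [13,16] [16,18] [18,22] [23,24]
{[1,3],[3,5]} hit by 3; {[4,6],[4,7],[4,9],[5,11]} hit by 6; {[9,13],[13,16]} hit by 13; {[16,18],[18,22]} hit by 18; {[23,24]} hit by 24.
Points: 3, 6, 13, 18, 24 (5 total).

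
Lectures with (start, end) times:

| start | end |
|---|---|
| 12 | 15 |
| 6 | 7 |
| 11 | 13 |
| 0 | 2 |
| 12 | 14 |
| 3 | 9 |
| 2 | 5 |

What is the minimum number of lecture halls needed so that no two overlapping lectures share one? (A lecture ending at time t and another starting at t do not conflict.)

3

starts: [0, 2, 3, 6, 11, 12, 12]
ends:   [2, 5, 7, 9, 13, 14, 15]
s0→1 e2→0 s2→1 s3→2 e5→1 s6→2 e7→1 e9→0 s11→1 s12→2 s12→3  — peak 3.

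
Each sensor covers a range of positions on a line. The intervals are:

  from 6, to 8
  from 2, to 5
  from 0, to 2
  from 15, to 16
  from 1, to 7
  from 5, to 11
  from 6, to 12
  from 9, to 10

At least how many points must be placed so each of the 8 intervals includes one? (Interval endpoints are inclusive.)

Sort by right endpoint; whenever an interval is uncovered, place a point at its right end.
Sorted: [0,2] [2,5] [1,7] [6,8] [9,10] [5,11] [6,12] [15,16]
{[0,2],[2,5],[1,7]} hit by 2; {[6,8]} hit by 8; {[9,10],[5,11],[6,12]} hit by 10; {[15,16]} hit by 16.
Points: 2, 8, 10, 16 (4 total).

4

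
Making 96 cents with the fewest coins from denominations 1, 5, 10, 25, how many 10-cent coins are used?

2

96 = 3×25 + 2×10 + 1×1
Count of 10: 2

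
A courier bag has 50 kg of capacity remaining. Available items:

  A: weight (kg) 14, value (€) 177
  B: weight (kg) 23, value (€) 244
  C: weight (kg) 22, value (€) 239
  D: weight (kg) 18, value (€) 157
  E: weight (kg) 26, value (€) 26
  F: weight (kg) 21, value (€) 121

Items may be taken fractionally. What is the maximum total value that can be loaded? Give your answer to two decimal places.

564.52

Greedy by value/weight ratio, highest first.
Order: A (177/14=12.64) > C (239/22=10.86) > B (244/23=10.61) > D (157/18=8.72) > F (121/21=5.76) > E (26/26=1.00)
Fill: take A (14 @ 177) → take C (22 @ 239) → take 14/23 of B → 148.52; 50/50 used.
Total value = 564.52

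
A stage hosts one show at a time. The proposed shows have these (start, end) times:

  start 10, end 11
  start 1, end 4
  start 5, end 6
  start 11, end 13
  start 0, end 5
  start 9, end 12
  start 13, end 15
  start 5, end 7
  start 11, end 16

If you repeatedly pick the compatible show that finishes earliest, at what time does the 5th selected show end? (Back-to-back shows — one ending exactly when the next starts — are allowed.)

Order by finish time; keep every interval that doesn't clash with the previous kept one.
Sorted by end: (1,4)  (0,5)  (5,6)  (5,7)  (10,11)  (9,12)  (11,13)  (13,15)  (11,16)
take (1,4); take (5,6); take (10,11); skip (9,12); take (11,13); take (13,15); skip (11,16).
Selected: (1,4) (5,6) (10,11) (11,13) (13,15)

15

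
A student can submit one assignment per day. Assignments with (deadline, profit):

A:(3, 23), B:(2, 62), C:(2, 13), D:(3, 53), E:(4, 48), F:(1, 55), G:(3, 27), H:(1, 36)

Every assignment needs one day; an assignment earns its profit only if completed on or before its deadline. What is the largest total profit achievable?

218

Take jobs in profit order; each goes to the latest open slot no later than its deadline.
By profit: B(d2,62), F(d1,55), D(d3,53), E(d4,48), H(d1,36), G(d3,27), A(d3,23), C(d2,13)
B→slot 2; F→slot 1; D→slot 3; E→slot 4; H skipped; G skipped; A skipped; C skipped.
Profit = 55 + 62 + 53 + 48 = 218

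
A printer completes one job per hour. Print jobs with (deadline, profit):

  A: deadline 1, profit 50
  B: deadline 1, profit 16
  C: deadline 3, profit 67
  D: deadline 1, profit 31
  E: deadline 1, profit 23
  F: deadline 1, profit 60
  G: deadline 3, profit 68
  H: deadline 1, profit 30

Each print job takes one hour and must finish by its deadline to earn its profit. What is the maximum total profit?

195

By profit: G(d3,68), C(d3,67), F(d1,60), A(d1,50), D(d1,31), H(d1,30), E(d1,23), B(d1,16)
G→slot 3; C→slot 2; F→slot 1; A skipped; D skipped; H skipped; E skipped; B skipped.
Profit = 60 + 67 + 68 = 195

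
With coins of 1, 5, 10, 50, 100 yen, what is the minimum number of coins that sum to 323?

Use the largest denomination that fits, subtract, and repeat.
323 − 3×100→23 − 2×10→3 − 3×1→0
Total coins = 3 + 2 + 3 = 8

8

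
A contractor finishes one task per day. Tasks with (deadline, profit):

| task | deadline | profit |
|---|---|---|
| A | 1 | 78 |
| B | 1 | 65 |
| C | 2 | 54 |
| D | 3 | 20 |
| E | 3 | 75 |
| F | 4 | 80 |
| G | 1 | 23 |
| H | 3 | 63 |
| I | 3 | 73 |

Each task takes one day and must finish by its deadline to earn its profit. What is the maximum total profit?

Sort by profit descending; place each in the latest free slot ≤ its deadline.
By profit: F(d4,80), A(d1,78), E(d3,75), I(d3,73), B(d1,65), H(d3,63), C(d2,54), G(d1,23), D(d3,20)
F→slot 4; A→slot 1; E→slot 3; I→slot 2; B skipped; H skipped; C skipped; G skipped; D skipped.
Profit = 78 + 73 + 75 + 80 = 306

306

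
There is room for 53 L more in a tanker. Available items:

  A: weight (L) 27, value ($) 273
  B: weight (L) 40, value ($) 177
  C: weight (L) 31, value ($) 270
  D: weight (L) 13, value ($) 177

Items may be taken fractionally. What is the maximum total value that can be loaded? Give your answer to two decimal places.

Sort by value per unit weight and fill in that order.
Ratios (sorted): D 13.62, A 10.11, C 8.71, B 4.42
take D (13 @ 177); take A (27 @ 273); take 13/31 of C → 113.23. Capacity used 53/53.
Total value = 563.23

563.23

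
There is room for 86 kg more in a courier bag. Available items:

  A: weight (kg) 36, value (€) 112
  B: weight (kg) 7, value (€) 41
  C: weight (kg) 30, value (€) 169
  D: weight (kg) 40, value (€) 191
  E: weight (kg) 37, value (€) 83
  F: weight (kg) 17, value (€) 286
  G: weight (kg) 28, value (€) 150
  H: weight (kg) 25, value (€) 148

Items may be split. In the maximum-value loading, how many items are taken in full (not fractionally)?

4

Ratios (sorted): F 16.82, H 5.92, B 5.86, C 5.63, G 5.36, D 4.78, A 3.11, E 2.24
take F (17 @ 286); take H (25 @ 148); take B (7 @ 41); take C (30 @ 169); take 7/28 of G → 37.50. Capacity used 86/86.
4 item(s) taken whole; one partial (take 7/28 of G).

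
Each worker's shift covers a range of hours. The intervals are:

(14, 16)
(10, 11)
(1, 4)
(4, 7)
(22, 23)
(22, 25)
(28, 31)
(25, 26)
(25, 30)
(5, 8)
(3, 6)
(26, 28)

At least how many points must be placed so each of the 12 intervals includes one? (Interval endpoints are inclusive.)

Sorted: [1,4] [3,6] [4,7] [5,8] [10,11] [14,16] [22,23] [22,25] [25,26] [26,28] [25,30] [28,31]
{[1,4],[3,6],[4,7]} hit by 4; {[5,8]} hit by 8; {[10,11]} hit by 11; {[14,16]} hit by 16; {[22,23],[22,25]} hit by 23; {[25,26],[26,28],[25,30]} hit by 26; {[28,31]} hit by 31.
Points: 4, 8, 11, 16, 23, 26, 31 (7 total).

7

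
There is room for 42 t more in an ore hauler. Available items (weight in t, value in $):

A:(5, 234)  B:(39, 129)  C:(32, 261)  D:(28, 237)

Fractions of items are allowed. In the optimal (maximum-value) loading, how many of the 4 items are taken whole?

Greedy by value/weight ratio, highest first.
Ratios (sorted): A 46.80, D 8.46, C 8.16, B 3.31
take A (5 @ 234); take D (28 @ 237); take 9/32 of C → 73.41. Capacity used 42/42.
2 item(s) taken whole; one partial (take 9/32 of C).

2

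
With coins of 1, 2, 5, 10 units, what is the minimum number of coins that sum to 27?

Use the largest denomination that fits, subtract, and repeat.
27 − 2×10→7 − 1×5→2 − 1×2→0
Total coins = 2 + 1 + 1 = 4

4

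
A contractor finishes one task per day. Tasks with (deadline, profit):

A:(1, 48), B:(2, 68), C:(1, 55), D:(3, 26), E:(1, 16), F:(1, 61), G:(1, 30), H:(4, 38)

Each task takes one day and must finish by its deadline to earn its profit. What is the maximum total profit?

193

Profit order: B=68 F=61 C=55 A=48 H=38 G=30 D=26 E=16
Assign: B→slot 2, F→slot 1, C skipped, A skipped, H→slot 4, G skipped, D→slot 3, E skipped.
Slots: [1:F] [2:B] [3:D] [4:H]
Profit = 61 + 68 + 26 + 38 = 193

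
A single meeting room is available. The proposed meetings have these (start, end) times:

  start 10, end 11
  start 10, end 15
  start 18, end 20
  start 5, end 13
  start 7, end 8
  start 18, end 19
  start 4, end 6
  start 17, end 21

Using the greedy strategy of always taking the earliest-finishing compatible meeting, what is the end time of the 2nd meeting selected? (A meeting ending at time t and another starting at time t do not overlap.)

8

Sorted by end: (4,6)  (7,8)  (10,11)  (5,13)  (10,15)  (18,19)  (18,20)  (17,21)
take (4,6); take (7,8); take (10,11); skip (5,13); take (18,19).
Selected: (4,6) (7,8) (10,11) (18,19)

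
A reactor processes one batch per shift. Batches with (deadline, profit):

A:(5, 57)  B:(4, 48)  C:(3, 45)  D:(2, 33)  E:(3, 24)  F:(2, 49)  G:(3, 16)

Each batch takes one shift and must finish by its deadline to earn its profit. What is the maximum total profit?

Sort by profit descending; place each in the latest free slot ≤ its deadline.
By profit: A(d5,57), F(d2,49), B(d4,48), C(d3,45), D(d2,33), E(d3,24), G(d3,16)
A→slot 5; F→slot 2; B→slot 4; C→slot 3; D→slot 1; E skipped; G skipped.
Profit = 33 + 49 + 45 + 48 + 57 = 232

232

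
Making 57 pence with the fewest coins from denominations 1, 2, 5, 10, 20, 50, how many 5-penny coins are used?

Greedy: take as many of the largest coin as possible, then repeat with the remainder.
57 = 1×50 + 1×5 + 1×2
Count of 5: 1

1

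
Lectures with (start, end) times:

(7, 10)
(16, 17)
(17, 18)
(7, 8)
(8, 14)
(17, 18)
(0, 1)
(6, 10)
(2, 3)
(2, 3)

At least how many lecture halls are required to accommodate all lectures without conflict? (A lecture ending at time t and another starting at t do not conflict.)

Count concurrent intervals with a sweep; the peak is the room count.
Events (time:±→running): 0:+→1 1:-→0 2:+→1 2:+→2 3:-→1 3:-→0 6:+→1 7:+→2 7:+→3 … peak 3.

3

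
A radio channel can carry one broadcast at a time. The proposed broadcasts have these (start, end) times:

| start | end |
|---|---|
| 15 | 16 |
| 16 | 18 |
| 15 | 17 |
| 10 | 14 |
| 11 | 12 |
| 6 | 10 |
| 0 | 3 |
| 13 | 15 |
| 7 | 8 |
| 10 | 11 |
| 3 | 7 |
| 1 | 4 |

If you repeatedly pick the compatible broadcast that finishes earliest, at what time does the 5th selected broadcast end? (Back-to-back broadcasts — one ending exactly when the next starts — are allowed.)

12

By end time: (0,3), (1,4), (3,7), (7,8), (6,10), (10,11), (11,12), (10,14), (13,15), (15,16), (15,17), (16,18).
Pick (0,3); next start ≥ 3 → (3,7); next start ≥ 7 → (7,8); next start ≥ 8 → (10,11); next start ≥ 11 → (11,12); next start ≥ 12 → (13,15); next start ≥ 15 → (15,16); next start ≥ 16 → (16,18).
Selected: (0,3) (3,7) (7,8) (10,11) (11,12) (13,15) (15,16) (16,18)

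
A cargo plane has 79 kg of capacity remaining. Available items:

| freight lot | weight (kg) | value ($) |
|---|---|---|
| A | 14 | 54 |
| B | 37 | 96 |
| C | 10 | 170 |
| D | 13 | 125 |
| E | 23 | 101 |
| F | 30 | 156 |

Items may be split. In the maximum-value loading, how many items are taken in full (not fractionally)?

Greedy by value/weight ratio, highest first.
Ratios (sorted): C 17.00, D 9.62, F 5.20, E 4.39, A 3.86, B 2.59
take C (10 @ 170); take D (13 @ 125); take F (30 @ 156); take E (23 @ 101); take 3/14 of A → 11.57. Capacity used 79/79.
4 item(s) taken whole; one partial (take 3/14 of A).

4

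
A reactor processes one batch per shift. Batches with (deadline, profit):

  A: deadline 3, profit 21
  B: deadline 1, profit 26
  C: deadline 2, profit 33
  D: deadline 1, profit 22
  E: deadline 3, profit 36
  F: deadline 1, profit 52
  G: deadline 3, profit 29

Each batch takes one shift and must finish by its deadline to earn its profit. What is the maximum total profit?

121

Sort by profit descending; place each in the latest free slot ≤ its deadline.
Profit order: F=52 E=36 C=33 G=29 B=26 D=22 A=21
Assign: F→slot 1, E→slot 3, C→slot 2, G skipped, B skipped, D skipped, A skipped.
Slots: [1:F] [2:C] [3:E]
Profit = 52 + 33 + 36 = 121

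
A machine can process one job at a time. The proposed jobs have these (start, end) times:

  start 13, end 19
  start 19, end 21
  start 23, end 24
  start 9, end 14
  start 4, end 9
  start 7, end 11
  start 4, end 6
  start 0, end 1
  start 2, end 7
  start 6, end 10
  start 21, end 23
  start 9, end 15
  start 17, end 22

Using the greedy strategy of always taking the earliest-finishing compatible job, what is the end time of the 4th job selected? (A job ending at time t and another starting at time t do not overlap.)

19

By end time: (0,1), (4,6), (2,7), (4,9), (6,10), (7,11), (9,14), (9,15), (13,19), (19,21), (17,22), (21,23), (23,24).
Pick (0,1); next start ≥ 1 → (4,6); next start ≥ 6 → (6,10); next start ≥ 10 → (13,19); next start ≥ 19 → (19,21); next start ≥ 21 → (21,23); next start ≥ 23 → (23,24).
Selected: (0,1) (4,6) (6,10) (13,19) (19,21) (21,23) (23,24)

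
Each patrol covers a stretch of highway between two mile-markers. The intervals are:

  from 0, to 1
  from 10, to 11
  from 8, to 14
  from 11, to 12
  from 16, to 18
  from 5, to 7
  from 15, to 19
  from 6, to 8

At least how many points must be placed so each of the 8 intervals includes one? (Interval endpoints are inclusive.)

Sort by right endpoint; whenever an interval is uncovered, place a point at its right end.
Sorted: [0,1] [5,7] [6,8] [10,11] [11,12] [8,14] [16,18] [15,19]
{[0,1]} hit by 1; {[5,7],[6,8]} hit by 7; {[10,11],[11,12],[8,14]} hit by 11; {[16,18],[15,19]} hit by 18.
Points: 1, 7, 11, 18 (4 total).

4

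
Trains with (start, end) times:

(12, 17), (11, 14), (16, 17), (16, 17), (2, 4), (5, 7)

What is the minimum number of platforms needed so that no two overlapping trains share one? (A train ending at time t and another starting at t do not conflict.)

Count concurrent intervals with a sweep; the peak is the room count.
Events (time:±→running): 2:+→1 4:-→0 5:+→1 7:-→0 11:+→1 12:+→2 14:-→1 16:+→2 16:+→3 … peak 3.

3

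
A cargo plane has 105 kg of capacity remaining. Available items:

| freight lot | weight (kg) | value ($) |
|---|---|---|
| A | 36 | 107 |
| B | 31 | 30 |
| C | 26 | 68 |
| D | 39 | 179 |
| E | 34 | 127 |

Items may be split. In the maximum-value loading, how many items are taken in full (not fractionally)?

Greedy by value/weight ratio, highest first.
Order: D (179/39=4.59) > E (127/34=3.74) > A (107/36=2.97) > C (68/26=2.62) > B (30/31=0.97)
Fill: take D (39 @ 179) → take E (34 @ 127) → take 32/36 of A → 95.11; 105/105 used.
2 item(s) taken whole; one partial (take 32/36 of A).

2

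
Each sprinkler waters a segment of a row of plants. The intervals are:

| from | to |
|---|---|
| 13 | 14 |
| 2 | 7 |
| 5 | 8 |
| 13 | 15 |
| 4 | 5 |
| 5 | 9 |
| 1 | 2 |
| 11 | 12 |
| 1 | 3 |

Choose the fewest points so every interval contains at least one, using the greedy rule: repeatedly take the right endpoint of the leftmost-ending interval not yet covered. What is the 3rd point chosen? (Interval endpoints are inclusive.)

Sorted: [1,2] [1,3] [4,5] [2,7] [5,8] [5,9] [11,12] [13,14] [13,15]
{[1,2],[1,3]} hit by 2; {[4,5],[2,7],[5,8],[5,9]} hit by 5; {[11,12]} hit by 12; {[13,14],[13,15]} hit by 14.
Points: 2, 5, 12, 14 (4 total).

12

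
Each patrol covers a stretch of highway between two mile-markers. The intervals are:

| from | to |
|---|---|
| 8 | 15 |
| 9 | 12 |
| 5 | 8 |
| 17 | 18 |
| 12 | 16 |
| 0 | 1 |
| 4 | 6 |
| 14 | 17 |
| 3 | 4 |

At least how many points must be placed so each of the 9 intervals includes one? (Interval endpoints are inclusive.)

Process intervals by earliest right end; each time one isn't hit yet, stab at its right endpoint.
By right end: [0,1]  [3,4]  [4,6]  [5,8]  [9,12]  [8,15]  [12,16]  [14,17]  [17,18]
[0,1] uncovered → point at 1; [3,4] uncovered → point at 4; [5,8] uncovered → point at 8; [9,12] uncovered → point at 12; [14,17] uncovered → point at 17.
Points: 1, 4, 8, 12, 17 (5 total).

5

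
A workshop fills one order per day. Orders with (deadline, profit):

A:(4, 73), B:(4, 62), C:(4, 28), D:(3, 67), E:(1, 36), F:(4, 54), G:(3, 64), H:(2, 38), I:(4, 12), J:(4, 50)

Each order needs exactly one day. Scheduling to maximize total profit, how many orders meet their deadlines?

4

Sort by profit descending; place each in the latest free slot ≤ its deadline.
Profit order: A=73 D=67 G=64 B=62 F=54 J=50 H=38 E=36 C=28 I=12
Assign: A→slot 4, D→slot 3, G→slot 2, B→slot 1, F skipped, J skipped, H skipped, E skipped, C skipped, I skipped.
Slots: [1:B] [2:G] [3:D] [4:A]
4 of 10 scheduled.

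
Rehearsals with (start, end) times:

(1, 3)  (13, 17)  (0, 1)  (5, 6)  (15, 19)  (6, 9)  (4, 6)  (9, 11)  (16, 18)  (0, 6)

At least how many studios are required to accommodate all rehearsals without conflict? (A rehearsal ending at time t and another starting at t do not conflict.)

The answer is the maximum number of intervals overlapping at any instant.
Events (time:±→running): 0:+→1 0:+→2 1:-→1 1:+→2 3:-→1 4:+→2 5:+→3 … peak 3.

3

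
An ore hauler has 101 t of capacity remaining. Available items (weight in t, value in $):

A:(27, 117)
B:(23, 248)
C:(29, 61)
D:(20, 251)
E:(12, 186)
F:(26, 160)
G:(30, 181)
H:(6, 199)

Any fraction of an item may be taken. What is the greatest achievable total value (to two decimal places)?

1128.47

Order: H (199/6=33.17) > E (186/12=15.50) > D (251/20=12.55) > B (248/23=10.78) > F (160/26=6.15) > G (181/30=6.03) > A (117/27=4.33) > C (61/29=2.10)
Fill: take H (6 @ 199) → take E (12 @ 186) → take D (20 @ 251) → take B (23 @ 248) → take F (26 @ 160) → take 14/30 of G → 84.47; 101/101 used.
Total value = 1128.47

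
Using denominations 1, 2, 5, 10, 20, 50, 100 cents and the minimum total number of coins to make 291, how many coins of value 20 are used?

2

Use the largest denomination that fits, subtract, and repeat.
291 = 2×100 + 1×50 + 2×20 + 1×1
Count of 20: 2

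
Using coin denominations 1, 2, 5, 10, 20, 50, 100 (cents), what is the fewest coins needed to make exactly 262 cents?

5

Use the largest denomination that fits, subtract, and repeat.
262 = 2×100 + 1×50 + 1×10 + 1×2
Total coins = 2 + 1 + 1 + 1 = 5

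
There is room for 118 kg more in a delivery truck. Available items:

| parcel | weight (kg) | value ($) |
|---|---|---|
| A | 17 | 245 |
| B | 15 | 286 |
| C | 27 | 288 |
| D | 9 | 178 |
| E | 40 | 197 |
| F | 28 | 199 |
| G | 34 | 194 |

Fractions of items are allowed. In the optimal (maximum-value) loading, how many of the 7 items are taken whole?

Greedy by value/weight ratio, highest first.
Order: D (178/9=19.78) > B (286/15=19.07) > A (245/17=14.41) > C (288/27=10.67) > F (199/28=7.11) > G (194/34=5.71) > E (197/40=4.92)
Fill: take D (9 @ 178) → take B (15 @ 286) → take A (17 @ 245) → take C (27 @ 288) → take F (28 @ 199) → take 22/34 of G → 125.53; 118/118 used.
5 item(s) taken whole; one partial (take 22/34 of G).

5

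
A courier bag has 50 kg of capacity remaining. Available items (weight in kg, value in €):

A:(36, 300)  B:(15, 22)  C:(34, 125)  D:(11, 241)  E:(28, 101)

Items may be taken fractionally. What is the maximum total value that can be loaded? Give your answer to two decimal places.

552.03

Greedy by value/weight ratio, highest first.
Ratios (sorted): D 21.91, A 8.33, C 3.68, E 3.61, B 1.47
take D (11 @ 241); take A (36 @ 300); take 3/34 of C → 11.03. Capacity used 50/50.
Total value = 552.03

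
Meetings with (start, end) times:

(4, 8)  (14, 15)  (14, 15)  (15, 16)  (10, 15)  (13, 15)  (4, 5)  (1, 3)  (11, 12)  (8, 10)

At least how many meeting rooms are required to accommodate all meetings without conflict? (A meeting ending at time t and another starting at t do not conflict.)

4

starts: [1, 4, 4, 8, 10, 11, 13, 14, 14, 15]
ends:   [3, 5, 8, 10, 12, 15, 15, 15, 15, 16]
s1→1 e3→0 s4→1 s4→2 e5→1 e8→0 s8→1 e10→0 s10→1 s11→2 e12→1 s13→2 s14→3 s14→4  — peak 4.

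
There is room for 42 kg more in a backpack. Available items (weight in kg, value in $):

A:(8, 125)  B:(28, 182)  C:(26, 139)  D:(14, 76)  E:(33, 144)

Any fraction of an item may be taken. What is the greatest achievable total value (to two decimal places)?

339.57

Sort by value per unit weight and fill in that order.
Order: A (125/8=15.62) > B (182/28=6.50) > D (76/14=5.43) > C (139/26=5.35) > E (144/33=4.36)
Fill: take A (8 @ 125) → take B (28 @ 182) → take 6/14 of D → 32.57; 42/42 used.
Total value = 339.57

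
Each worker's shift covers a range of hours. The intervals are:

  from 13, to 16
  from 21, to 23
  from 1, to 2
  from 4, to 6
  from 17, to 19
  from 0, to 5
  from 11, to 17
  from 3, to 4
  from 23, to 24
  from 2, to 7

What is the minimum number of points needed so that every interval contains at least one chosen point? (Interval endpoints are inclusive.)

Sort by right endpoint; whenever an interval is uncovered, place a point at its right end.
By right end: [1,2]  [3,4]  [0,5]  [4,6]  [2,7]  [13,16]  [11,17]  [17,19]  [21,23]  [23,24]
[1,2] uncovered → point at 2; [3,4] uncovered → point at 4; [13,16] uncovered → point at 16; [17,19] uncovered → point at 19; [21,23] uncovered → point at 23.
Points: 2, 4, 16, 19, 23 (5 total).

5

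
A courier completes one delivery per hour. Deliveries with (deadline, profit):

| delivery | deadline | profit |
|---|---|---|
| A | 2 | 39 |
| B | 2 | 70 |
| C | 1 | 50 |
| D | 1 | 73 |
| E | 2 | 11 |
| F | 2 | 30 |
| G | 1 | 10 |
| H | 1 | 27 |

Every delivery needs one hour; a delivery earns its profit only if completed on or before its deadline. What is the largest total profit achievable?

143

Sort by profit descending; place each in the latest free slot ≤ its deadline.
Profit order: D=73 B=70 C=50 A=39 F=30 H=27 E=11 G=10
Assign: D→slot 1, B→slot 2, C skipped, A skipped, F skipped, H skipped, E skipped, G skipped.
Slots: [1:D] [2:B]
Profit = 73 + 70 = 143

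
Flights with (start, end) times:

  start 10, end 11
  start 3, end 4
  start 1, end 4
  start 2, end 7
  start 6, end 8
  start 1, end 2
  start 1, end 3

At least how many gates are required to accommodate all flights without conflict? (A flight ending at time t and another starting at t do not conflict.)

Count concurrent intervals with a sweep; the peak is the room count.
Events (time:±→running): 1:+→1 1:+→2 1:+→3 … peak 3.

3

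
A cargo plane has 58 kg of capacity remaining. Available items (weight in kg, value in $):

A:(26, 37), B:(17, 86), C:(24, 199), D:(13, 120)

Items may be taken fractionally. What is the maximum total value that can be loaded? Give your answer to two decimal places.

Ratios (sorted): D 9.23, C 8.29, B 5.06, A 1.42
take D (13 @ 120); take C (24 @ 199); take B (17 @ 86); take 4/26 of A → 5.69. Capacity used 58/58.
Total value = 410.69

410.69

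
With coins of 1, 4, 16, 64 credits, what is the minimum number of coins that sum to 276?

6

276 = 4×64 + 1×16 + 1×4
Total coins = 4 + 1 + 1 = 6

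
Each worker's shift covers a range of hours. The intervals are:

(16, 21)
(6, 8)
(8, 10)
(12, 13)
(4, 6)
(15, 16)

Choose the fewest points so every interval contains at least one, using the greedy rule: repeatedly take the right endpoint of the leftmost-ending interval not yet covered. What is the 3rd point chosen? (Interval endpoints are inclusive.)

13

Sorted: [4,6] [6,8] [8,10] [12,13] [15,16] [16,21]
{[4,6],[6,8]} hit by 6; {[8,10]} hit by 10; {[12,13]} hit by 13; {[15,16],[16,21]} hit by 16.
Points: 6, 10, 13, 16 (4 total).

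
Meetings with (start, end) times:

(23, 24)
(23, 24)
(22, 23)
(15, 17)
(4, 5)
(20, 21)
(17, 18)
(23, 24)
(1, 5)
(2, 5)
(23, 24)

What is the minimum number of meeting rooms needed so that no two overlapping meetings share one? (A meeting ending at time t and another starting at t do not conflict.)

Events (time:±→running): 1:+→1 2:+→2 4:+→3 5:-→2 5:-→1 5:-→0 15:+→1 17:-→0 17:+→1 18:-→0 20:+→1 21:-→0 22:+→1 23:-→0 23:+→1 23:+→2 23:+→3 23:+→4 … peak 4.

4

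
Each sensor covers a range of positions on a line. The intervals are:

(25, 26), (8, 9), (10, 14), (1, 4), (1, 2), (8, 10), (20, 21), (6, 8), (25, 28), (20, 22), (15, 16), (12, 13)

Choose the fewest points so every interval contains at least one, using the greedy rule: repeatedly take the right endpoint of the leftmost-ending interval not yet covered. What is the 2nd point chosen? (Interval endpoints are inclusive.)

Process intervals by earliest right end; each time one isn't hit yet, stab at its right endpoint.
Sorted: [1,2] [1,4] [6,8] [8,9] [8,10] [12,13] [10,14] [15,16] [20,21] [20,22] [25,26] [25,28]
{[1,2],[1,4]} hit by 2; {[6,8],[8,9],[8,10]} hit by 8; {[12,13],[10,14]} hit by 13; {[15,16]} hit by 16; {[20,21],[20,22]} hit by 21; {[25,26],[25,28]} hit by 26.
Points: 2, 8, 13, 16, 21, 26 (6 total).

8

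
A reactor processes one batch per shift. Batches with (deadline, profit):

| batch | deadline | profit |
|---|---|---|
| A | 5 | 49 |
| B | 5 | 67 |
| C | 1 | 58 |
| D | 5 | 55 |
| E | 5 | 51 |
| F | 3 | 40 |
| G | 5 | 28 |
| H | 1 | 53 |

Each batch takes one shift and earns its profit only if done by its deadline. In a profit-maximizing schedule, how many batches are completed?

Profit order: B=67 C=58 D=55 H=53 E=51 A=49 F=40 G=28
Assign: B→slot 5, C→slot 1, D→slot 4, H skipped, E→slot 3, A→slot 2, F skipped, G skipped.
Slots: [1:C] [2:A] [3:E] [4:D] [5:B]
5 of 8 scheduled.

5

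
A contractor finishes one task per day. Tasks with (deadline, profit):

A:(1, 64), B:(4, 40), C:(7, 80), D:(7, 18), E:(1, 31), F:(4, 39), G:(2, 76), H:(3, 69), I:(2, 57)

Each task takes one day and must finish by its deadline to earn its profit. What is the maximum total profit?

347

Take jobs in profit order; each goes to the latest open slot no later than its deadline.
Profit order: C=80 G=76 H=69 A=64 I=57 B=40 F=39 E=31 D=18
Assign: C→slot 7, G→slot 2, H→slot 3, A→slot 1, I skipped, B→slot 4, F skipped, E skipped, D→slot 6.
Slots: [1:A] [2:G] [3:H] [4:B] [6:D] [7:C]
Profit = 64 + 76 + 69 + 40 + 18 + 80 = 347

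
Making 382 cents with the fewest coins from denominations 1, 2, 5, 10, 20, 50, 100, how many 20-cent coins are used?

1

382 − 3×100→82 − 1×50→32 − 1×20→12 − 1×10→2 − 1×2→0
Count of 20: 1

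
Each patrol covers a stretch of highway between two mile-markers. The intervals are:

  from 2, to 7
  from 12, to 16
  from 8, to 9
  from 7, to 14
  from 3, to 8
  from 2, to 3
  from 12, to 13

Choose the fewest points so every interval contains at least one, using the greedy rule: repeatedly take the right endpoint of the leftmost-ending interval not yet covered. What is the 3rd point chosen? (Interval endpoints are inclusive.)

Process intervals by earliest right end; each time one isn't hit yet, stab at its right endpoint.
Sorted: [2,3] [2,7] [3,8] [8,9] [12,13] [7,14] [12,16]
{[2,3],[2,7],[3,8]} hit by 3; {[8,9]} hit by 9; {[12,13],[7,14],[12,16]} hit by 13.
Points: 3, 9, 13 (3 total).

13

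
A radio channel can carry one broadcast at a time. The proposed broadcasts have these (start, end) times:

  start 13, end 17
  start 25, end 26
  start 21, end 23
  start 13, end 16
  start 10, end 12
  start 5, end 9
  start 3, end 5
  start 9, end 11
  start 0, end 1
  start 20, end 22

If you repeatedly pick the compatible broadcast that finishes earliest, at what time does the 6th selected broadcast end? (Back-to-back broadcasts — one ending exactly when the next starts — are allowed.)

Order by finish time; keep every interval that doesn't clash with the previous kept one.
By end time: (0,1), (3,5), (5,9), (9,11), (10,12), (13,16), (13,17), (20,22), (21,23), (25,26).
Pick (0,1); next start ≥ 1 → (3,5); next start ≥ 5 → (5,9); next start ≥ 9 → (9,11); next start ≥ 11 → (13,16); next start ≥ 16 → (20,22); next start ≥ 22 → (25,26).
Selected: (0,1) (3,5) (5,9) (9,11) (13,16) (20,22) (25,26)

22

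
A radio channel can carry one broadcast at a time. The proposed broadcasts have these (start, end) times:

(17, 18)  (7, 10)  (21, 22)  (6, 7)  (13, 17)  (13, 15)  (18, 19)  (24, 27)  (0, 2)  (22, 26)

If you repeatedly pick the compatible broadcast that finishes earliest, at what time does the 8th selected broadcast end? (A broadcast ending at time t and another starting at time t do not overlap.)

26

Sort by end time and greedily take each interval whose start is ≥ the last chosen end.
By end time: (0,2), (6,7), (7,10), (13,15), (13,17), (17,18), (18,19), (21,22), (22,26), (24,27).
Pick (0,2); next start ≥ 2 → (6,7); next start ≥ 7 → (7,10); next start ≥ 10 → (13,15); next start ≥ 15 → (17,18); next start ≥ 18 → (18,19); next start ≥ 19 → (21,22); next start ≥ 22 → (22,26).
Selected: (0,2) (6,7) (7,10) (13,15) (17,18) (18,19) (21,22) (22,26)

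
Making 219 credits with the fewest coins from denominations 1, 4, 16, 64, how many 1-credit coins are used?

219 − 3×64→27 − 1×16→11 − 2×4→3 − 3×1→0
Count of 1: 3

3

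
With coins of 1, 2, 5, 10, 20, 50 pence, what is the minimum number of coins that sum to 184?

7

184 = 3×50 + 1×20 + 1×10 + 2×2
Total coins = 3 + 1 + 1 + 2 = 7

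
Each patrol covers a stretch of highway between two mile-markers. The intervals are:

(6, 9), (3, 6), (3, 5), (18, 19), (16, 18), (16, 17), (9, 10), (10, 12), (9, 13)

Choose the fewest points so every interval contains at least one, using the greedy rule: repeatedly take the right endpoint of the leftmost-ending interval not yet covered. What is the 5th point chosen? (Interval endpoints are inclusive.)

19

By right end: [3,5]  [3,6]  [6,9]  [9,10]  [10,12]  [9,13]  [16,17]  [16,18]  [18,19]
[3,5] uncovered → point at 5; [6,9] uncovered → point at 9; [10,12] uncovered → point at 12; [16,17] uncovered → point at 17; [18,19] uncovered → point at 19.
Points: 5, 9, 12, 17, 19 (5 total).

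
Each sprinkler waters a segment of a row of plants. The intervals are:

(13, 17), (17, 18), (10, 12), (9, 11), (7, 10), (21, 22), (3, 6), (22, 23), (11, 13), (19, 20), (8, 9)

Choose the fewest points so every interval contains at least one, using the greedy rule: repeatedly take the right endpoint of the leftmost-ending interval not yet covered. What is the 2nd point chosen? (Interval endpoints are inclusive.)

By right end: [3,6]  [8,9]  [7,10]  [9,11]  [10,12]  [11,13]  [13,17]  [17,18]  [19,20]  [21,22]  [22,23]
[3,6] uncovered → point at 6; [8,9] uncovered → point at 9; [10,12] uncovered → point at 12; [13,17] uncovered → point at 17; [19,20] uncovered → point at 20; [21,22] uncovered → point at 22.
Points: 6, 9, 12, 17, 20, 22 (6 total).

9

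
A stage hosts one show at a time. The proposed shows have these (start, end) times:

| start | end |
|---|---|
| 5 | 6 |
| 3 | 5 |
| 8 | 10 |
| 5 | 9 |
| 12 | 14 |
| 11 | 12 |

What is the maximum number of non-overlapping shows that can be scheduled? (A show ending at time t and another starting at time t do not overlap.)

Order by finish time; keep every interval that doesn't clash with the previous kept one.
Sorted by end: (3,5)  (5,6)  (5,9)  (8,10)  (11,12)  (12,14)
take (3,5); take (5,6); skip (5,9); take (8,10); take (11,12); take (12,14).
Selected 5 shows.

5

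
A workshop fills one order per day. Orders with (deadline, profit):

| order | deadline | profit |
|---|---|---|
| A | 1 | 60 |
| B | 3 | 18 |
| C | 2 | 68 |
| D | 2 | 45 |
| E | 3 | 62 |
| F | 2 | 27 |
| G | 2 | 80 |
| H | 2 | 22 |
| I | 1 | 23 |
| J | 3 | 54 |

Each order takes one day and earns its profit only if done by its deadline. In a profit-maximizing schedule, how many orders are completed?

Sort by profit descending; place each in the latest free slot ≤ its deadline.
Profit order: G=80 C=68 E=62 A=60 J=54 D=45 F=27 I=23 H=22 B=18
Assign: G→slot 2, C→slot 1, E→slot 3, A skipped, J skipped, D skipped, F skipped, I skipped, H skipped, B skipped.
Slots: [1:C] [2:G] [3:E]
3 of 10 scheduled.

3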